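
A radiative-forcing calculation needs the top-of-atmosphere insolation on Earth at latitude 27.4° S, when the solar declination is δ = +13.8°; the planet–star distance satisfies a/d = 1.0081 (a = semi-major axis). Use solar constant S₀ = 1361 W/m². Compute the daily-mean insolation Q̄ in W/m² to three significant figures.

cos H₀ = −tan(-27.4°) tan(+13.800°) = 0.1273, H₀ = 1.4431 rad.
Bracket: H₀ sin φ sin δ + cos φ cos δ sin H₀ = 1.4431×-0.46020×0.23853 + 0.88782×0.97113×0.99186 = -0.158411 + 0.855170 = 0.696759.
Inverse-square distance factor (a/d)² = 1.0081² = 1.016266.
Q̄ = (S₀/π) × 1.016266 × [bracket] = (1361/π) × 1.016266 × 0.696759 = 306.8 W/m².

Q̄ ≈ 307 W/m²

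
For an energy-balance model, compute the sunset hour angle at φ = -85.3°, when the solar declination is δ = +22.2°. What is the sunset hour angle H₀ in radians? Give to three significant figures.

H₀ = 0.00 rad

cos H₀ = −tan φ · tan δ = 4.9637 ≥ 1, so the Sun never rises (polar night) and H₀ = 0.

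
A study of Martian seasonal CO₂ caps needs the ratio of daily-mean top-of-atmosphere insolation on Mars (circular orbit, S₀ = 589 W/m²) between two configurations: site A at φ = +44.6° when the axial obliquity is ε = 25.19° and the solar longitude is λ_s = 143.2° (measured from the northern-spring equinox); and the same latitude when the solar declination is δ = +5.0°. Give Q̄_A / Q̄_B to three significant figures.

— Configuration A (φ=+44.6°):
Solar declination: sin δ = sin ε · sin λ_s = sin 25.19° × sin 143.2° = 0.25496, so δ = +14.771°.
cos H₀ = −tan(+44.6°) tan(+14.771°) = -0.2600, H₀ = 1.8338 rad.
Bracket: H₀ sin φ sin δ + cos φ cos δ sin H₀ = 1.8338×0.70215×0.25496 + 0.71203×0.96695×0.96560 = 0.328287 + 0.664813 = 0.993100.
Q̄ = (S₀/π) × [bracket] = (589/π) × 0.993100 = 186.19 W/m².
— Configuration B (φ=+44.6°):
cos H₀ = −tan(+44.6°) tan(+5.000°) = -0.0863, H₀ = 1.6572 rad.
Bracket: H₀ sin φ sin δ + cos φ cos δ sin H₀ = 1.6572×0.70215×0.08716 + 0.71203×0.99619×0.99627 = 0.101420 + 0.706671 = 0.808091.
Q̄ = (S₀/π) × [bracket] = (589/π) × 0.808091 = 151.50 W/m².
Ratio Q̄_A / Q̄_B = 186.19 / 151.50 = 1.229.

Q̄_A / Q̄_B ≈ 1.23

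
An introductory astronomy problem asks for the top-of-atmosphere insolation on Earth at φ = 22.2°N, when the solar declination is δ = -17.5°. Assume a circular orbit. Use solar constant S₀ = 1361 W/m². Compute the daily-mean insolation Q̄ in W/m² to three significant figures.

Q̄ ≈ 308 W/m²

cos H₀ = −tan(+22.2°) tan(-17.500°) = 0.1287, H₀ = 1.4418 rad.
Bracket: H₀ sin φ sin δ + cos φ cos δ sin H₀ = 1.4418×0.37784×-0.30071 + 0.92587×0.95372×0.99169 = -0.163818 + 0.875683 = 0.711865.
Q̄ = (S₀/π) × [bracket] = (1361/π) × 0.711865 = 308.4 W/m².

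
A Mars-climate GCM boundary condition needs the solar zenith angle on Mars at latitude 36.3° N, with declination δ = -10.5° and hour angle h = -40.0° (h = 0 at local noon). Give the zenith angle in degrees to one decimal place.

cos θ_z = sin ϕ sin δ + cos ϕ cos δ cos h = -0.107886 + 0.607039 = 0.499153.
θ_z = arccos(0.499153) = 60.1°.

θ_z = 60.1°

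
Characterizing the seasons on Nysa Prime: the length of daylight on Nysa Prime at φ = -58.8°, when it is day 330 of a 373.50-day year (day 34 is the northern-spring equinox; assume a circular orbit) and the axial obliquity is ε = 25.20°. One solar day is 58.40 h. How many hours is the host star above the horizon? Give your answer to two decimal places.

44.79 h

Solar longitude: λ_s = 360° × (330 − 34)/373.50 = 285.301°.
sin δ = sin 25.20° × sin 285.301° = -0.41069, so δ = -24.248°.
cos H₀ = −tan φ · tan δ = −tan(-58.8°) × tan(-24.248°) = -0.7437, so H₀ = 2.4094 rad = 138.05°.
Daylight = 2H₀/(2π) × 58.40 h = (2.4094/π) × 58.40 = 44.79 h.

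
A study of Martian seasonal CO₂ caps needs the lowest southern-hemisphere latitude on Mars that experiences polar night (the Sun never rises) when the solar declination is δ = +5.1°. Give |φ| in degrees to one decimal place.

|φ| = 84.9°

Polar night requires cos H₀ = −tan φ tan δ ≥ 1, i.e. tan φ tan δ ≤ −1.
The boundary is |tan φ| · |tan δ| = 1, so |φ| = 90° − |δ| = 90° − 5.1° = 84.9° in the southern hemisphere.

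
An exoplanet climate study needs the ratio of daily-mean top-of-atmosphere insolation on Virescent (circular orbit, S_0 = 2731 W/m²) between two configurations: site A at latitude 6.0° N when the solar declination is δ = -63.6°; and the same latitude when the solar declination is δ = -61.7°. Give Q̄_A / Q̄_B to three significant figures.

Q̄_A / Q̄_B ≈ 0.908

— Configuration A (ϕ=+6.0°):
cos h₀ = −tan(+6.0°) tan(-63.600°) = 0.2117, h₀ = 1.3575 rad.
Bracket: h₀ sin ϕ sin δ + cos ϕ cos δ sin h₀ = 1.3575×0.10453×-0.89571 + 0.99452×0.44464×0.97733 = -0.127101 + 0.432179 = 0.305078.
Q̄ = (S_0/π) × [bracket] = (2731/π) × 0.305078 = 265.21 W/m².
— Configuration B (ϕ=+6.0°):
cos h₀ = −tan(+6.0°) tan(-61.700°) = 0.1952, h₀ = 1.3743 rad.
Bracket: h₀ sin ϕ sin δ + cos ϕ cos δ sin h₀ = 1.3743×0.10453×-0.88048 + 0.99452×0.47409×0.98076 = -0.126486 + 0.462420 = 0.335934.
Q̄ = (S_0/π) × [bracket] = (2731/π) × 0.335934 = 292.03 W/m².
Ratio Q̄_A / Q̄_B = 265.21 / 292.03 = 0.9082.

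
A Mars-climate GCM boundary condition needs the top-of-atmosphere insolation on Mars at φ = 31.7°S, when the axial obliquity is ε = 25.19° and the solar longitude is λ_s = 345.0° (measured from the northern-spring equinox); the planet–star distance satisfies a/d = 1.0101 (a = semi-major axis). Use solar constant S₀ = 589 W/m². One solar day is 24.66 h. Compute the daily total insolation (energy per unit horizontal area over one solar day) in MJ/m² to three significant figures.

Solar declination: sin δ = sin ε · sin λ_s = sin 25.19° × sin 345.0° = -0.11016, so δ = -6.324°.
cos H₀ = −tan(-31.7°) tan(-6.324°) = -0.0685, H₀ = 1.6393 rad.
Bracket: H₀ sin φ sin δ + cos φ cos δ sin H₀ = 1.6393×-0.52547×-0.11016 + 0.85081×0.99391×0.99765 = 0.094892 + 0.843641 = 0.938533.
Inverse-square distance factor (a/d)² = 1.0101² = 1.020302.
Q̄ = (S₀/π) × 1.020302 × [bracket] = (589/π) × 1.020302 × 0.938533 = 179.53 W/m².
Daily total = Q̄ × 24.66 h × 3600 s/h = 179.53 × 24.66 × 3600 / 10⁶ = 15.94 MJ/m².

15.9 MJ/m²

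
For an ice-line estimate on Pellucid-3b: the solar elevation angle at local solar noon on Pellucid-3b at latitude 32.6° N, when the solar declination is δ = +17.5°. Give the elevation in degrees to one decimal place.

74.9°

At local noon the hour angle is zero, so the zenith angle equals |φ − δ| = |+32.6° − (+17.500°)| = 15.100°.
Elevation = 90° − 15.100° = 74.9°.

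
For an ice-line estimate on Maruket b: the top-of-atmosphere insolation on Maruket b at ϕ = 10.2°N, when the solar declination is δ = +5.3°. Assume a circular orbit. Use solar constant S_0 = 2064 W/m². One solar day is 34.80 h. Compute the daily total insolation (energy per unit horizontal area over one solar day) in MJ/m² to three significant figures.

cos h₀ = −tan(+10.2°) tan(+5.300°) = -0.0167, h₀ = 1.5875 rad.
Bracket: h₀ sin ϕ sin δ + cos ϕ cos δ sin h₀ = 1.5875×0.17708×0.09237 + 0.98420×0.99572×0.99986 = 0.025967 + 0.979850 = 1.005817.
Q̄ = (S_0/π) × [bracket] = (2064/π) × 1.005817 = 660.81 W/m².
Daily total = Q̄ × 34.80 h × 3600 s/h = 660.81 × 34.80 × 3600 / 10⁶ = 82.79 MJ/m².

82.8 MJ/m²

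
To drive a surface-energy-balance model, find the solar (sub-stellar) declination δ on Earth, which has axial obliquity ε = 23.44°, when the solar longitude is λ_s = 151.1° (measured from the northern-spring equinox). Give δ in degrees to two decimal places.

sin δ = sin ε · sin λ_s = sin 23.44° × sin 151.1° = 0.192244.
δ = arcsin(0.192244) = +11.08°.

δ = +11.08°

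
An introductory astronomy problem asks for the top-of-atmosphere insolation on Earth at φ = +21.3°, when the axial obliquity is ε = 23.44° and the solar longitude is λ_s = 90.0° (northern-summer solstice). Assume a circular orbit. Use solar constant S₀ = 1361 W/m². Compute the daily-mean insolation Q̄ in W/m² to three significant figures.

Q̄ ≈ 474 W/m²

Solar declination: sin δ = sin ε · sin λ_s = sin 23.44° × sin 90.0° = 0.39779, so δ = +23.440°.
cos H₀ = −tan(+21.3°) tan(+23.440°) = -0.1690, H₀ = 1.7407 rad.
Bracket: H₀ sin φ sin δ + cos φ cos δ sin H₀ = 1.7407×0.36325×0.39779 + 0.93169×0.91748×0.98561 = 0.251526 + 0.842506 = 1.094032.
Q̄ = (S₀/π) × [bracket] = (1361/π) × 1.094032 = 474.0 W/m².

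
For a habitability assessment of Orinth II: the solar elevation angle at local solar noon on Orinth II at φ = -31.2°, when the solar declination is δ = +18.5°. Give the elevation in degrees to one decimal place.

40.3°

At local noon the hour angle is zero, so the zenith angle equals |φ − δ| = |-31.2° − (+18.500°)| = 49.700°.
Elevation = 90° − 49.700° = 40.3°.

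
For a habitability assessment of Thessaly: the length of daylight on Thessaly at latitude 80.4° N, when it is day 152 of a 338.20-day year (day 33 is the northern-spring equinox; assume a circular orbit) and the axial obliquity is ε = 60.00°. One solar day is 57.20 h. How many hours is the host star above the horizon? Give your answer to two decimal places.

57.20 h

Solar longitude: L_s = 360° × (152 − 33)/338.20 = 126.671°.
sin δ = sin 60.00° × sin 126.671° = 0.69462, so δ = +43.997°.
Sunrise equation: cos h₀ = −tan ϕ · tan δ = -5.7089 ≤ −1, so the host star never sets (polar day) and h₀ = π.
Daylight = 2h₀/(2π) × 57.20 h = (3.1416/π) × 57.20 = 57.20 h.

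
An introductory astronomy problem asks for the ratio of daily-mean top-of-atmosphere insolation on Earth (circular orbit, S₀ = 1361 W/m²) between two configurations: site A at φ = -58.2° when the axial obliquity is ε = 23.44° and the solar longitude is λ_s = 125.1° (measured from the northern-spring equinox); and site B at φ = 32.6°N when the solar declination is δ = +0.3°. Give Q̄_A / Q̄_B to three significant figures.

Q̄_A / Q̄_B ≈ 0.169

— Configuration A (φ=-58.2°):
Solar declination: sin δ = sin ε · sin λ_s = sin 23.44° × sin 125.1° = 0.32545, so δ = +18.993°.
cos H₀ = −tan(-58.2°) tan(+18.993°) = 0.5551, H₀ = 0.9823 rad.
Bracket: H₀ sin φ sin δ + cos φ cos δ sin H₀ = 0.9823×-0.84989×0.32545 + 0.52696×0.94556×0.83177 = -0.271701 + 0.414448 = 0.142747.
Q̄ = (S₀/π) × [bracket] = (1361/π) × 0.142747 = 61.841 W/m².
— Configuration B (φ=+32.6°):
cos H₀ = −tan(+32.6°) tan(+0.300°) = -0.0033, H₀ = 1.5741 rad.
Bracket: H₀ sin φ sin δ + cos φ cos δ sin H₀ = 1.5741×0.53877×0.00524 + 0.84245×0.99999×0.99999 = 0.004444 + 0.842433 = 0.846877.
Q̄ = (S₀/π) × [bracket] = (1361/π) × 0.846877 = 366.88 W/m².
Ratio Q̄_A / Q̄_B = 61.841 / 366.88 = 0.1686.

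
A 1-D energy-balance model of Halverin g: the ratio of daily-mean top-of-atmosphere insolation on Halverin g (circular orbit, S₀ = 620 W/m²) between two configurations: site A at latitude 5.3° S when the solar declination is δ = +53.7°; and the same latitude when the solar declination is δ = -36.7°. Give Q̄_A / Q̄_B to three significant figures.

Q̄_A / Q̄_B ≈ 0.538

— Configuration A (φ=-5.3°):
cos H₀ = −tan(-5.3°) tan(+53.700°) = 0.1263, H₀ = 1.4442 rad.
Bracket: H₀ sin φ sin δ + cos φ cos δ sin H₀ = 1.4442×-0.09237×0.80593 + 0.99572×0.59201×0.99199 = -0.107512 + 0.584754 = 0.477242.
Q̄ = (S₀/π) × [bracket] = (620/π) × 0.477242 = 94.185 W/m².
— Configuration B (φ=-5.3°):
cos H₀ = −tan(-5.3°) tan(-36.700°) = -0.0691, H₀ = 1.6400 rad.
Bracket: H₀ sin φ sin δ + cos φ cos δ sin H₀ = 1.6400×-0.09237×-0.59763 + 0.99572×0.80178×0.99761 = 0.090533 + 0.796440 = 0.886973.
Q̄ = (S₀/π) × [bracket] = (620/π) × 0.886973 = 175.05 W/m².
Ratio Q̄_A / Q̄_B = 94.185 / 175.05 = 0.5380.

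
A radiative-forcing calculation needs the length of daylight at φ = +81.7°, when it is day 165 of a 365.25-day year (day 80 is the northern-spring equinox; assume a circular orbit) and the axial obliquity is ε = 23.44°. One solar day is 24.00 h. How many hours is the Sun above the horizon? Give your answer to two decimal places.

Solar longitude: λ_s = 360° × (165 − 80)/365.25 = 83.778°.
sin δ = sin 23.44° × sin 83.778° = 0.39545, so δ = +23.294°.
Sunrise equation: cos H₀ = −tan φ · tan δ = -2.9512 ≤ −1, so the Sun never sets (polar day) and H₀ = π.
Daylight = 2H₀/(2π) × 24.00 h = (3.1416/π) × 24.00 = 24.00 h.

24.00 h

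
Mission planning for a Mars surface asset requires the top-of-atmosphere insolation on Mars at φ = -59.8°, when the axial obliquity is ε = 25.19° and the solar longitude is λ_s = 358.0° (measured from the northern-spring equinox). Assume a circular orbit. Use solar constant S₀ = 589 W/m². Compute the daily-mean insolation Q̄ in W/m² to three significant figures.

Q̄ ≈ 98.1 W/m²

Solar declination: sin δ = sin ε · sin λ_s = sin 25.19° × sin 358.0° = -0.01485, so δ = -0.851°.
cos H₀ = −tan(-59.8°) tan(-0.851°) = -0.0255, H₀ = 1.5963 rad.
Bracket: H₀ sin φ sin δ + cos φ cos δ sin H₀ = 1.5963×-0.86427×-0.01485 + 0.50302×0.99989×0.99967 = 0.020488 + 0.502799 = 0.523287.
Q̄ = (S₀/π) × [bracket] = (589/π) × 0.523287 = 98.11 W/m².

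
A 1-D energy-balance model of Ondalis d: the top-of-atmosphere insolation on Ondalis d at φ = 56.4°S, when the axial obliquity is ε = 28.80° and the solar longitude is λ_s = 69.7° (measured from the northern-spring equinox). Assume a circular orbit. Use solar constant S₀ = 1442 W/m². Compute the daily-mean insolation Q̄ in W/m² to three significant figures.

Q̄ ≈ 25.1 W/m²

Solar declination: sin δ = sin ε · sin λ_s = sin 28.80° × sin 69.7° = 0.45183, so δ = +26.861°.
cos H₀ = −tan(-56.4°) tan(+26.861°) = 0.7623, H₀ = 0.7039 rad.
Bracket: H₀ sin φ sin δ + cos φ cos δ sin H₀ = 0.7039×-0.83292×0.45183 + 0.55339×0.89210×0.64721 = -0.264904 + 0.319514 = 0.054610.
Q̄ = (S₀/π) × [bracket] = (1442/π) × 0.054610 = 25.07 W/m².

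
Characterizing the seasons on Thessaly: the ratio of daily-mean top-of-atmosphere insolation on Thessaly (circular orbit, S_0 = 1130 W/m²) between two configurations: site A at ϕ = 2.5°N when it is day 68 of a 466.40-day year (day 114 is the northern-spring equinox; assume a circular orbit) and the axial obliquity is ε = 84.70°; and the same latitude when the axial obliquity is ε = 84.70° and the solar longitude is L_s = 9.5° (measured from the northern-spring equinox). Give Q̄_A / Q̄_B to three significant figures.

— Configuration A (ϕ=+2.5°):
Solar longitude: L_s = 360° × (68 − 114)/466.40 = -35.506°, i.e. -35.506° + 360° = 324.494°.
sin δ = sin 84.70° × sin 324.494° = -0.57831, so δ = -35.331°.
cos h₀ = −tan(+2.5°) tan(-35.331°) = 0.0309, h₀ = 1.5398 rad.
Bracket: h₀ sin ϕ sin δ + cos ϕ cos δ sin h₀ = 1.5398×0.04362×-0.57831 + 0.99905×0.81582×0.99952 = -0.038843 + 0.814654 = 0.775811.
Q̄ = (S_0/π) × [bracket] = (1130/π) × 0.775811 = 279.05 W/m².
— Configuration B (ϕ=+2.5°):
Solar declination: sin δ = sin ε · sin L_s = sin 84.70° × sin 9.5° = 0.16434, so δ = +9.459°.
cos h₀ = −tan(+2.5°) tan(+9.459°) = -0.0073, h₀ = 1.5781 rad.
Bracket: h₀ sin ϕ sin δ + cos ϕ cos δ sin h₀ = 1.5781×0.04362×0.16434 + 0.99905×0.98640×0.99997 = 0.011313 + 0.985433 = 0.996746.
Q̄ = (S_0/π) × [bracket] = (1130/π) × 0.996746 = 358.52 W/m².
Ratio Q̄_A / Q̄_B = 279.05 / 358.52 = 0.7783.

Q̄_A / Q̄_B ≈ 0.778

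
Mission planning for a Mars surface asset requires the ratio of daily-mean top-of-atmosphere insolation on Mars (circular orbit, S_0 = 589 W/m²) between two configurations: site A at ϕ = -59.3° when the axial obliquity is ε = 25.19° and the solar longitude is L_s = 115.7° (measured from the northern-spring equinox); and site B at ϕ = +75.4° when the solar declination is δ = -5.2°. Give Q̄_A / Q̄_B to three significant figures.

Q̄_A / Q̄_B ≈ 0.578

— Configuration A (ϕ=-59.3°):
Solar declination: sin δ = sin ε · sin L_s = sin 25.19° × sin 115.7° = 0.38352, so δ = +22.552°.
cos h₀ = −tan(-59.3°) tan(+22.552°) = 0.6994, h₀ = 0.7962 rad.
Bracket: h₀ sin ϕ sin δ + cos ϕ cos δ sin h₀ = 0.7962×-0.85985×0.38352 + 0.51054×0.92353×0.71473 = -0.262563 + 0.336994 = 0.074431.
Q̄ = (S_0/π) × [bracket] = (589/π) × 0.074431 = 13.955 W/m².
— Configuration B (ϕ=+75.4°):
cos h₀ = −tan(+75.4°) tan(-5.200°) = 0.3494, h₀ = 1.2139 rad.
Bracket: h₀ sin ϕ sin δ + cos ϕ cos δ sin h₀ = 1.2139×0.96771×-0.09063 + 0.25207×0.99588×0.93698 = -0.106463 + 0.235211 = 0.128748.
Q̄ = (S_0/π) × [bracket] = (589/π) × 0.128748 = 24.138 W/m².
Ratio Q̄_A / Q̄_B = 13.955 / 24.138 = 0.5781.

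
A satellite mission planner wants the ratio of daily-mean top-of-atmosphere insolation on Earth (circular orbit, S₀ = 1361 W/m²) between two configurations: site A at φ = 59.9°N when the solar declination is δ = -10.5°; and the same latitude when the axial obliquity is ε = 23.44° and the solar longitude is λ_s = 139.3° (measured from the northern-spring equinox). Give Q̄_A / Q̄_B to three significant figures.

— Configuration A (φ=+59.9°):
cos H₀ = −tan(+59.9°) tan(-10.500°) = 0.3197, H₀ = 1.2454 rad.
Bracket: H₀ sin φ sin δ + cos φ cos δ sin H₀ = 1.2454×0.86515×-0.18224 + 0.50151×0.98325×0.94751 = -0.196356 + 0.467226 = 0.270870.
Q̄ = (S₀/π) × [bracket] = (1361/π) × 0.270870 = 117.35 W/m².
— Configuration B (φ=+59.9°):
Solar declination: sin δ = sin ε · sin λ_s = sin 23.44° × sin 139.3° = 0.25940, so δ = +15.034°.
cos H₀ = −tan(+59.9°) tan(+15.034°) = -0.4633, H₀ = 2.0526 rad.
Bracket: H₀ sin φ sin δ + cos φ cos δ sin H₀ = 2.0526×0.86515×0.25940 + 0.50151×0.96577×0.88618 = 0.460644 + 0.429215 = 0.889859.
Q̄ = (S₀/π) × [bracket] = (1361/π) × 0.889859 = 385.50 W/m².
Ratio Q̄_A / Q̄_B = 117.35 / 385.50 = 0.3044.

Q̄_A / Q̄_B ≈ 0.304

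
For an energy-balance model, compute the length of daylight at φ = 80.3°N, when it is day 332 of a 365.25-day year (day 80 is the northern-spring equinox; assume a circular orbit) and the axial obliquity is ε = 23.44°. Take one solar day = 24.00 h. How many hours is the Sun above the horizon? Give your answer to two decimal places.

Solar longitude: λ_s = 360° × (332 − 80)/365.25 = 248.378°.
sin δ = sin 23.44° × sin 248.378° = -0.36980, so δ = -21.703°.
cos H₀ = −tan φ · tan δ = 2.3285 ≥ 1, so the Sun never rises (polar night) and H₀ = 0.
Daylight = 2H₀/(2π) × 24.00 h = (0.0000/π) × 24.00 = 0.00 h.

0.00 h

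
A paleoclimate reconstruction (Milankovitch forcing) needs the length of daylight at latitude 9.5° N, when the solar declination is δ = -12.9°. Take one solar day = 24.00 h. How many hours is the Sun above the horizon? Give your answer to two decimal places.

11.71 h

cos h₀ = −tan ϕ · tan δ = −tan(+9.5°) × tan(-12.900°) = 0.0383, so h₀ = 1.5325 rad = 87.80°.
Daylight = 2h₀/(2π) × 24.00 h = (1.5325/π) × 24.00 = 11.71 h.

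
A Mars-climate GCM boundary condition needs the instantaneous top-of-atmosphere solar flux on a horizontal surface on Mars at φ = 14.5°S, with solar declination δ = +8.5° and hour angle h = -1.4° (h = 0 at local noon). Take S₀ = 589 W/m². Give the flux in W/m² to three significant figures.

cos θ_z = sin φ sin δ + cos φ cos δ cos h = -0.037009 + 0.957228 = 0.920219.
Flux = S₀ · cos θ_z = 589 × 0.920219 = 542.0 W/m².

542 W/m²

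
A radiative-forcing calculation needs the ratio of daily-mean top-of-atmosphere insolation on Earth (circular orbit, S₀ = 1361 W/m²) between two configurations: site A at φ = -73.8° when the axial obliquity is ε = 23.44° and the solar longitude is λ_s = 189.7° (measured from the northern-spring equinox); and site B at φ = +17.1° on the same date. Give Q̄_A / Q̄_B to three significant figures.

Q̄_A / Q̄_B ≈ 0.419

— Configuration A (φ=-73.8°):
Solar declination: sin δ = sin ε · sin λ_s = sin 23.44° × sin 189.7° = -0.06702, so δ = -3.843°.
cos H₀ = −tan(-73.8°) tan(-3.843°) = -0.2312, H₀ = 1.8041 rad.
Bracket: H₀ sin φ sin δ + cos φ cos δ sin H₀ = 1.8041×-0.96029×-0.06702 + 0.27899×0.99775×0.97290 = 0.116109 + 0.270819 = 0.386928.
Q̄ = (S₀/π) × [bracket] = (1361/π) × 0.386928 = 167.62 W/m².
— Configuration B (φ=+17.1°):
cos H₀ = −tan(+17.1°) tan(-3.843°) = 0.0207, H₀ = 1.5501 rad.
Bracket: H₀ sin φ sin δ + cos φ cos δ sin H₀ = 1.5501×0.29404×-0.06702 + 0.95579×0.99775×0.99979 = -0.030547 + 0.953439 = 0.922892.
Q̄ = (S₀/π) × [bracket] = (1361/π) × 0.922892 = 399.82 W/m².
Ratio Q̄_A / Q̄_B = 167.62 / 399.82 = 0.4192.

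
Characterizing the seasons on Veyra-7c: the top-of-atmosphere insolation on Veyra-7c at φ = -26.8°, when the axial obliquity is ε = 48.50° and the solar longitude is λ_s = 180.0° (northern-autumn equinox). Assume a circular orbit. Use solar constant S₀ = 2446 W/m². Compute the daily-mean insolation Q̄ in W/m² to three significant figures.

Q̄ ≈ 695 W/m²

Solar declination: sin δ = sin ε · sin λ_s = sin 48.50° × sin 180.0° = 0.00000, so δ = +0.000°.
cos H₀ = −tan(-26.8°) tan(+0.000°) = 0.0000, H₀ = 1.5708 rad.
Bracket: H₀ sin φ sin δ + cos φ cos δ sin H₀ = 1.5708×-0.45088×0.00000 + 0.89259×1.00000×1.00000 = -0.000000 + 0.892590 = 0.892590.
Q̄ = (S₀/π) × [bracket] = (2446/π) × 0.892590 = 695.0 W/m².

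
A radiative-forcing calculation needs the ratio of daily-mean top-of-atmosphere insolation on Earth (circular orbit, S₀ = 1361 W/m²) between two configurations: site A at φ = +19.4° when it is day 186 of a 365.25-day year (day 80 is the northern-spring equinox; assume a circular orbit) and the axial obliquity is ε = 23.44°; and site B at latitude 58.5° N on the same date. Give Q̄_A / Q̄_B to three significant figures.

— Configuration A (φ=+19.4°):
Solar longitude: λ_s = 360° × (186 − 80)/365.25 = 104.476°.
sin δ = sin 23.44° × sin 104.476° = 0.38516, so δ = +22.654°.
cos H₀ = −tan(+19.4°) tan(+22.654°) = -0.1470, H₀ = 1.7183 rad.
Bracket: H₀ sin φ sin δ + cos φ cos δ sin H₀ = 1.7183×0.33216×0.38516 + 0.94322×0.92285×0.98914 = 0.219830 + 0.860997 = 1.080827.
Q̄ = (S₀/π) × [bracket] = (1361/π) × 1.080827 = 468.24 W/m².
— Configuration B (φ=+58.5°):
cos H₀ = −tan(+58.5°) tan(+22.654°) = -0.6811, H₀ = 2.3200 rad.
Bracket: H₀ sin φ sin δ + cos φ cos δ sin H₀ = 2.3200×0.85264×0.38516 + 0.52250×0.92285×0.73222 = 0.761895 + 0.353069 = 1.114964.
Q̄ = (S₀/π) × [bracket] = (1361/π) × 1.114964 = 483.02 W/m².
Ratio Q̄_A / Q̄_B = 468.24 / 483.02 = 0.9694.

Q̄_A / Q̄_B ≈ 0.969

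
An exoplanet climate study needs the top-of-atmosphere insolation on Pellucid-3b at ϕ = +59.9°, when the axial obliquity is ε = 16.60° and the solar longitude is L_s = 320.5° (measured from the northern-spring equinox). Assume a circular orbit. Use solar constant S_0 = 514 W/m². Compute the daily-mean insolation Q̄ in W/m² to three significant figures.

Solar declination: sin δ = sin ε · sin L_s = sin 16.60° × sin 320.5° = -0.18172, so δ = -10.470°.
cos h₀ = −tan(+59.9°) tan(-10.470°) = 0.3188, h₀ = 1.2463 rad.
Bracket: h₀ sin ϕ sin δ + cos ϕ cos δ sin h₀ = 1.2463×0.86515×-0.18172 + 0.50151×0.98335×0.94782 = -0.195937 + 0.467427 = 0.271490.
Q̄ = (S_0/π) × [bracket] = (514/π) × 0.271490 = 44.42 W/m².

Q̄ ≈ 44.4 W/m²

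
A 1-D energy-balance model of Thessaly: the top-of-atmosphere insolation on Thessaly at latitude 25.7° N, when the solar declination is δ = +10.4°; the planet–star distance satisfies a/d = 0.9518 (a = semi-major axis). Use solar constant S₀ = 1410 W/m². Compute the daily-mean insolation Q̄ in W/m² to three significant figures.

Q̄ ≈ 412 W/m²

cos H₀ = −tan(+25.7°) tan(+10.400°) = -0.0883, H₀ = 1.6592 rad.
Bracket: H₀ sin φ sin δ + cos φ cos δ sin H₀ = 1.6592×0.43366×0.18052 + 0.90108×0.98357×0.99609 = 0.129889 + 0.882810 = 1.012699.
Inverse-square distance factor (a/d)² = 0.9518² = 0.905923.
Q̄ = (S₀/π) × 0.905923 × [bracket] = (1410/π) × 0.905923 × 1.012699 = 411.8 W/m².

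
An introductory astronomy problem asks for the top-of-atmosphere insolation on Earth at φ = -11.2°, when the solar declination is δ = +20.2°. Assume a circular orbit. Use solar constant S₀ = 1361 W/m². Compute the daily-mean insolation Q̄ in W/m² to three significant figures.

cos H₀ = −tan(-11.2°) tan(+20.200°) = 0.0729, H₀ = 1.4979 rad.
Bracket: H₀ sin φ sin δ + cos φ cos δ sin H₀ = 1.4979×-0.19423×0.34530 + 0.98096×0.93849×0.99734 = -0.100461 + 0.918172 = 0.817711.
Q̄ = (S₀/π) × [bracket] = (1361/π) × 0.817711 = 354.2 W/m².

Q̄ ≈ 354 W/m²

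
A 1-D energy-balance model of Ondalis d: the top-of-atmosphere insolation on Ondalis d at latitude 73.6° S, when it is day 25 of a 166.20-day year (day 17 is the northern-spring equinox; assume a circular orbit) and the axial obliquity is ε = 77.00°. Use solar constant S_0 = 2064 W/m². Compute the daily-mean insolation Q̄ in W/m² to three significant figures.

Solar longitude: L_s = 360° × (25 − 17)/166.20 = 17.329°.
sin δ = sin 77.00° × sin 17.329° = 0.29022, so δ = +16.871°.
cos h₀ = −tan(-73.6°) tan(+16.871°) = 1.0304 ≥ 1 ⇒ polar night, h₀ = 0 and Q̄ = 0.

Q̄ ≈ 0.00 W/m²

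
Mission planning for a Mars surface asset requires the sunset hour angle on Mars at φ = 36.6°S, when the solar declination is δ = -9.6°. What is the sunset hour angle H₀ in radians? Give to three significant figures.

cos H₀ = −tan φ · tan δ = −tan(-36.6°) × tan(-9.600°) = -0.1256, so H₀ = 1.6967 rad = 97.22°.

H₀ = 1.70 rad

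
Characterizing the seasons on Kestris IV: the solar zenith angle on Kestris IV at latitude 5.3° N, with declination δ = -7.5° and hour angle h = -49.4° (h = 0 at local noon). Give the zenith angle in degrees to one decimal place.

cos θ_z = sin φ sin δ + cos φ cos δ cos h = -0.012057 + 0.642448 = 0.630391.
θ_z = arccos(0.630391) = 50.9°.

θ_z = 50.9°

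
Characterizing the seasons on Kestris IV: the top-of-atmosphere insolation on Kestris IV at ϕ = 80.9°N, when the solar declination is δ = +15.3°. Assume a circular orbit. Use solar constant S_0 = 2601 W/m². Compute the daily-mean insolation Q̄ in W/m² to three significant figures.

cos h₀ = −tan(+80.9°) tan(+15.300°) = -1.7079 ≤ −1 ⇒ polar day, h₀ = π.
Bracket: h₀ sin ϕ sin δ + cos ϕ cos δ sin h₀ = 3.1416×0.98741×0.26387 + 0.15816×0.96456×0.00000 = 0.818537 + 0.000000 = 0.818537.
Q̄ = (S_0/π) × [bracket] = (2601/π) × 0.818537 = 677.7 W/m².

Q̄ ≈ 678 W/m²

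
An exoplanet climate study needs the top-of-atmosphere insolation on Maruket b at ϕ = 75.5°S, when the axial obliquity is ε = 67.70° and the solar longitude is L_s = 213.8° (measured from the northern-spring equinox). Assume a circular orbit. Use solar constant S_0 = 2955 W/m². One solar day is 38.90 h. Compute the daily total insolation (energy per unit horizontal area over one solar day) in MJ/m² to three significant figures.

206 MJ/m²

Solar declination: sin δ = sin ε · sin L_s = sin 67.70° × sin 213.8° = -0.51469, so δ = -30.977°.
cos h₀ = −tan(-75.5°) tan(-30.977°) = -2.3212 ≤ −1 ⇒ polar day, h₀ = π.
Bracket: h₀ sin ϕ sin δ + cos ϕ cos δ sin h₀ = 3.1416×-0.96815×-0.51469 + 0.25038×0.85738×0.00000 = 1.565450 + 0.000000 = 1.565450.
Q̄ = (S_0/π) × [bracket] = (2955/π) × 1.565450 = 1472.5 W/m².
Daily total = Q̄ × 38.90 h × 3600 s/h = 1472.5 × 38.90 × 3600 / 10⁶ = 206.2 MJ/m².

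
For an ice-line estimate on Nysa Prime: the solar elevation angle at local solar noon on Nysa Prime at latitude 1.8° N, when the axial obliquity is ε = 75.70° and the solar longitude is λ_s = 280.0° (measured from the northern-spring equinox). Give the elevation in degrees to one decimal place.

Solar declination: sin δ = sin ε · sin λ_s = sin 75.70° × sin 280.0° = -0.95429, so δ = -72.610°.
At local noon the hour angle is zero, so the zenith angle equals |φ − δ| = |+1.8° − (-72.610°)| = 74.410°.
Elevation = 90° − 74.410° = 15.6°.

15.6°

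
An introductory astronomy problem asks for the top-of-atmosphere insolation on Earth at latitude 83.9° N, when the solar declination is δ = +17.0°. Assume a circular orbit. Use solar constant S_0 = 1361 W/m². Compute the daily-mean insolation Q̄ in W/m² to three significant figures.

cos h₀ = −tan(+83.9°) tan(+17.000°) = -2.8608 ≤ −1 ⇒ polar day, h₀ = π.
Bracket: h₀ sin ϕ sin δ + cos ϕ cos δ sin h₀ = 3.1416×0.99434×0.29237 + 0.10626×0.95630×0.00000 = 0.913311 + 0.000000 = 0.913311.
Q̄ = (S_0/π) × [bracket] = (1361/π) × 0.913311 = 395.7 W/m².

Q̄ ≈ 396 W/m²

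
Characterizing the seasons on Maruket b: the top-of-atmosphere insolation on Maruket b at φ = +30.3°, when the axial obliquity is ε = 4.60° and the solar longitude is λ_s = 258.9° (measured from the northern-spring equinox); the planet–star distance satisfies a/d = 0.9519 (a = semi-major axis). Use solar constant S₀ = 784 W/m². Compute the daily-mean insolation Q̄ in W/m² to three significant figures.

Solar declination: sin δ = sin ε · sin λ_s = sin 4.60° × sin 258.9° = -0.07870, so δ = -4.514°.
cos H₀ = −tan(+30.3°) tan(-4.514°) = 0.0461, H₀ = 1.5246 rad.
Bracket: H₀ sin φ sin δ + cos φ cos δ sin H₀ = 1.5246×0.50453×-0.07870 + 0.86340×0.99690×0.99894 = -0.060537 + 0.859811 = 0.799274.
Inverse-square distance factor (a/d)² = 0.9519² = 0.906114.
Q̄ = (S₀/π) × 0.906114 × [bracket] = (784/π) × 0.906114 × 0.799274 = 180.7 W/m².

Q̄ ≈ 181 W/m²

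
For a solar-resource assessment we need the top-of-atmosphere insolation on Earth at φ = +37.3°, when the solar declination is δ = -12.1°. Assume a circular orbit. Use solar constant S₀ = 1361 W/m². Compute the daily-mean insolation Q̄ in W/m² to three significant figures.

Q̄ ≈ 255 W/m²

cos H₀ = −tan(+37.3°) tan(-12.100°) = 0.1633, H₀ = 1.4067 rad.
Bracket: H₀ sin φ sin δ + cos φ cos δ sin H₀ = 1.4067×0.60599×-0.20962 + 0.79547×0.97778×0.98657 = -0.178690 + 0.767349 = 0.588659.
Q̄ = (S₀/π) × [bracket] = (1361/π) × 0.588659 = 255.0 W/m².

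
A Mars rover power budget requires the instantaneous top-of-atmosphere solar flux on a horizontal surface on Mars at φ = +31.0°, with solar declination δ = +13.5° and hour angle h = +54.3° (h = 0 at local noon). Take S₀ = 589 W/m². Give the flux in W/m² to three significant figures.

cos θ_z = sin φ sin δ + cos φ cos δ cos h = 0.120233 + 0.486372 = 0.606605.
Flux = S₀ · cos θ_z = 589 × 0.606605 = 357.3 W/m².

357 W/m²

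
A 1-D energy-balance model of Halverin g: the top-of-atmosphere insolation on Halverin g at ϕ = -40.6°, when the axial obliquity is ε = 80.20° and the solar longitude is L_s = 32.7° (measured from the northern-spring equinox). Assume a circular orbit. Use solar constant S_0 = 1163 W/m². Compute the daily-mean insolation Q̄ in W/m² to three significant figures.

Q̄ ≈ 72.0 W/m²

Solar declination: sin δ = sin ε · sin L_s = sin 80.20° × sin 32.7° = 0.53236, so δ = +32.165°.
cos h₀ = −tan(-40.6°) tan(+32.165°) = 0.5390, h₀ = 1.0015 rad.
Bracket: h₀ sin ϕ sin δ + cos ϕ cos δ sin h₀ = 1.0015×-0.65077×0.53236 + 0.75927×0.84652×0.84230 = -0.346964 + 0.541378 = 0.194414.
Q̄ = (S_0/π) × [bracket] = (1163/π) × 0.194414 = 71.97 W/m².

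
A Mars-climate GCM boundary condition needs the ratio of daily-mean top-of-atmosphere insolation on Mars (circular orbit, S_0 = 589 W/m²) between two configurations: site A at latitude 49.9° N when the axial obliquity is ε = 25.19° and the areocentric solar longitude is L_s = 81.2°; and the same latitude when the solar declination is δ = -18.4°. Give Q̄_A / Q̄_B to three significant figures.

— Configuration A (ϕ=+49.9°):
sin δ = sin 25.19° × sin 81.2° = 0.42061, so δ = +24.873°.
cos h₀ = −tan(+49.9°) tan(+24.873°) = -0.5506, h₀ = 2.1538 rad.
Bracket: h₀ sin ϕ sin δ + cos ϕ cos δ sin h₀ = 2.1538×0.76492×0.42061 + 0.64412×0.90724×0.83479 = 0.692949 + 0.487827 = 1.180776.
Q̄ = (S_0/π) × [bracket] = (589/π) × 1.180776 = 221.38 W/m².
— Configuration B (ϕ=+49.9°):
cos h₀ = −tan(+49.9°) tan(-18.400°) = 0.3950, h₀ = 1.1647 rad.
Bracket: h₀ sin ϕ sin δ + cos ϕ cos δ sin h₀ = 1.1647×0.76492×-0.31565 + 0.64412×0.94888×0.91866 = -0.281213 + 0.561478 = 0.280265.
Q̄ = (S_0/π) × [bracket] = (589/π) × 0.280265 = 52.545 W/m².
Ratio Q̄_A / Q̄_B = 221.38 / 52.545 = 4.213.

Q̄_A / Q̄_B ≈ 4.21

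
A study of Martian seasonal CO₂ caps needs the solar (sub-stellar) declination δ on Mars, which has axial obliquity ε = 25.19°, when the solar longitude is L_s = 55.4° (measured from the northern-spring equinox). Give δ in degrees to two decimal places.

sin δ = sin ε · sin L_s = sin 25.19° × sin 55.4° = 0.350344.
δ = arcsin(0.350344) = +20.51°.

δ = +20.51°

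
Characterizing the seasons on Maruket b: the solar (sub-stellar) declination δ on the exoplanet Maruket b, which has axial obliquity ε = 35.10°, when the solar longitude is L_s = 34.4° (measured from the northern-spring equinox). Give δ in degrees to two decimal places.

sin δ = sin ε · sin L_s = sin 35.10° × sin 34.4° = 0.324859.
δ = arcsin(0.324859) = +18.96°.

δ = +18.96°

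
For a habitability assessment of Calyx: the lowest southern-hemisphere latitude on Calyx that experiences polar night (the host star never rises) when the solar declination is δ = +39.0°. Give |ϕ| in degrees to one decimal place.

Polar night requires cos h₀ = −tan ϕ tan δ ≥ 1, i.e. tan ϕ tan δ ≤ −1.
The boundary is |tan ϕ| · |tan δ| = 1, so |ϕ| = 90° − |δ| = 90° − 39.0° = 51.0° in the southern hemisphere.

|ϕ| = 51.0°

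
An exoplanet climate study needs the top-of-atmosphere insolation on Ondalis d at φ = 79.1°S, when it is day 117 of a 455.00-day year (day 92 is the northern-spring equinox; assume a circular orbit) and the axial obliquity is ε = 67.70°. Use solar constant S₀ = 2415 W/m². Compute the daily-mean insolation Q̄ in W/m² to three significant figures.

Solar longitude: λ_s = 360° × (117 − 92)/455.00 = 19.780°.
sin δ = sin 67.70° × sin 19.780° = 0.31310, so δ = +18.246°.
cos H₀ = −tan(-79.1°) tan(+18.246°) = 1.7120 ≥ 1 ⇒ polar night, H₀ = 0 and Q̄ = 0.

Q̄ ≈ 0.00 W/m²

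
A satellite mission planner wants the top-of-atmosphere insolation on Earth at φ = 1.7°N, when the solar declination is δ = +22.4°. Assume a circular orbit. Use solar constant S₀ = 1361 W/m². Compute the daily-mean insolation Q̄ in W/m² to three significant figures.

Q̄ ≈ 408 W/m²

cos H₀ = −tan(+1.7°) tan(+22.400°) = -0.0122, H₀ = 1.5830 rad.
Bracket: H₀ sin φ sin δ + cos φ cos δ sin H₀ = 1.5830×0.02967×0.38107 + 0.99956×0.92455×0.99993 = 0.017898 + 0.924079 = 0.941977.
Q̄ = (S₀/π) × [bracket] = (1361/π) × 0.941977 = 408.1 W/m².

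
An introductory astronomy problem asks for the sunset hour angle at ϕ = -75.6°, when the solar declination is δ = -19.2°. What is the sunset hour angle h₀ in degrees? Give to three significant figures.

h₀ = 180°

Sunrise equation: cos h₀ = −tan ϕ · tan δ = -1.3563 ≤ −1, so the Sun never sets (polar day) and h₀ = π.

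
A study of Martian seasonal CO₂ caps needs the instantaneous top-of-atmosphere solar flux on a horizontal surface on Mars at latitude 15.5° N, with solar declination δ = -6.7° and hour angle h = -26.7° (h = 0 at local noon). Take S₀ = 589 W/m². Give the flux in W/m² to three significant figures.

485 W/m²

cos θ_z = sin φ sin δ + cos φ cos δ cos h = -0.031179 + 0.855001 = 0.823822.
Flux = S₀ · cos θ_z = 589 × 0.823822 = 485.2 W/m².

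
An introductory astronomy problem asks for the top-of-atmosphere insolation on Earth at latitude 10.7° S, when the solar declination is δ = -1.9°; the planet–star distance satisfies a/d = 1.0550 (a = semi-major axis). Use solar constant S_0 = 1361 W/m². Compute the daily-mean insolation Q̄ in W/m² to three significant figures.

cos h₀ = −tan(-10.7°) tan(-1.900°) = -0.0063, h₀ = 1.5771 rad.
Bracket: h₀ sin ϕ sin δ + cos ϕ cos δ sin h₀ = 1.5771×-0.18567×-0.03316 + 0.98261×0.99945×0.99998 = 0.009710 + 0.982050 = 0.991760.
Inverse-square distance factor (a/d)² = 1.0550² = 1.113025.
Q̄ = (S_0/π) × 1.113025 × [bracket] = (1361/π) × 1.113025 × 0.991760 = 478.2 W/m².

Q̄ ≈ 478 W/m²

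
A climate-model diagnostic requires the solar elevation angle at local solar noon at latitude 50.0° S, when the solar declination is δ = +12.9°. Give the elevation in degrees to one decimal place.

At local noon the hour angle is zero, so the zenith angle equals |φ − δ| = |-50.0° − (+12.900°)| = 62.900°.
Elevation = 90° − 62.900° = 27.1°.

27.1°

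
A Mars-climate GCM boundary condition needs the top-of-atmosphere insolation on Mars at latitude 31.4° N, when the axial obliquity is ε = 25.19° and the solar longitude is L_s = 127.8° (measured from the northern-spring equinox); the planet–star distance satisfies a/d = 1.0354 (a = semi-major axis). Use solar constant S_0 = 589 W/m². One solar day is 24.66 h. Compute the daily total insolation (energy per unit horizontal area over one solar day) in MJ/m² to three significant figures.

Solar declination: sin δ = sin ε · sin L_s = sin 25.19° × sin 127.8° = 0.33631, so δ = +19.652°.
cos h₀ = −tan(+31.4°) tan(+19.652°) = -0.2180, h₀ = 1.7905 rad.
Bracket: h₀ sin ϕ sin δ + cos ϕ cos δ sin h₀ = 1.7905×0.52101×0.33631 + 0.85355×0.94175×0.97595 = 0.313733 + 0.784499 = 1.098232.
Inverse-square distance factor (a/d)² = 1.0354² = 1.072053.
Q̄ = (S_0/π) × 1.072053 × [bracket] = (589/π) × 1.072053 × 1.098232 = 220.74 W/m².
Daily total = Q̄ × 24.66 h × 3600 s/h = 220.74 × 24.66 × 3600 / 10⁶ = 19.60 MJ/m².

19.6 MJ/m²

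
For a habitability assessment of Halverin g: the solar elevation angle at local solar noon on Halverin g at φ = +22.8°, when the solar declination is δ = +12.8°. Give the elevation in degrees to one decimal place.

At local noon the hour angle is zero, so the zenith angle equals |φ − δ| = |+22.8° − (+12.800°)| = 10.000°.
Elevation = 90° − 10.000° = 80.0°.

80.0°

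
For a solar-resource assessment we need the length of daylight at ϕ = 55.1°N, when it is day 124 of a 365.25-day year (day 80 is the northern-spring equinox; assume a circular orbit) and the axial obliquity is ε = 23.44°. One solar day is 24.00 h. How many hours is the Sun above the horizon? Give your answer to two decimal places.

15.20 h

Solar longitude: L_s = 360° × (124 − 80)/365.25 = 43.368°.
sin δ = sin 23.44° × sin 43.368° = 0.27315, so δ = +15.852°.
cos h₀ = −tan ϕ · tan δ = −tan(+55.1°) × tan(+15.852°) = -0.4070, so h₀ = 1.9900 rad = 114.02°.
Daylight = 2h₀/(2π) × 24.00 h = (1.9900/π) × 24.00 = 15.20 h.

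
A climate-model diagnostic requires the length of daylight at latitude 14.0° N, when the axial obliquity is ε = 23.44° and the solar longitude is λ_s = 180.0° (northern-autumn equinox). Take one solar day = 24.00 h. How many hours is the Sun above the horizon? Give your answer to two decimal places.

12.00 h

Solar declination: sin δ = sin ε · sin λ_s = sin 23.44° × sin 180.0° = 0.00000, so δ = +0.000°.
cos H₀ = −tan φ · tan δ = −tan(+14.0°) × tan(+0.000°) = -0.0000, so H₀ = 1.5708 rad = 90.00°.
Daylight = 2H₀/(2π) × 24.00 h = (1.5708/π) × 24.00 = 12.00 h.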